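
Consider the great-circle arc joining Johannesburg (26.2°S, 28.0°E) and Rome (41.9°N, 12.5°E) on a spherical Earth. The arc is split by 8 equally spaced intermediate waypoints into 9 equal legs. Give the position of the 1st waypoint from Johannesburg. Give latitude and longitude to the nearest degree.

Write both endpoints as unit vectors p₁, p₂ with components (cos φ cos λ, cos φ sin λ, sin φ).
The central angle between the endpoints is δ = arccos(p₁·p₂) ≈ 1.215 rad (69.6°).
Interpolate at f = 1/9 with slerp weights a = sin((1−f)δ)/sin δ ≈ 0.941, b = sin(fδ)/sin δ ≈ 0.144.
p = a·p₁ + b·p₂ ≈ (0.850, 0.419, -0.320); φ = arcsin(p_z) ≈ -18.63°, λ = atan2(p_y, p_x) ≈ 26.27°.

≈ 19°S, 26°E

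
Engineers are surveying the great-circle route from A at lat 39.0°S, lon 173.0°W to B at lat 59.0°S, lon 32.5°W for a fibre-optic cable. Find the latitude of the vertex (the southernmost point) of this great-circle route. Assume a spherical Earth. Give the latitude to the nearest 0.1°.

≈ 74.8°S

The great circle lies in the plane with unit normal n̂ = (p₁ × p₂)/|p₁ × p₂|.
Here n̂_z ≈ +0.262; the vertex latitude is φ_max = arccos|n̂_z| ≈ 74.8°.
Check via Clairaut: cos φ_max = |cos φ₁| · sin C = cos(39.0°)·sin(160.3°) ≈ 0.262, again giving ≈ 74.8°.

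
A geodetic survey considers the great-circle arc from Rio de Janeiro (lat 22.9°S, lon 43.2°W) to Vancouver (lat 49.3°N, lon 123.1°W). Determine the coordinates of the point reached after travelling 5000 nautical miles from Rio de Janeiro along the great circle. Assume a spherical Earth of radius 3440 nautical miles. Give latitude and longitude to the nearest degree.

Convert each endpoint to a unit vector on the sphere (x = cos φ cos λ, y = cos φ sin λ, z = sin φ).
The central angle between the endpoints is δ = arccos(p₁·p₂) ≈ 1.762 rad (100.9°). The total great-circle distance is δ·R ≈ 1.762 × 3440 ≈ 6060 nmi, so the target fraction is f = 5000/6060 ≈ 0.825.
Interpolate at f ≈ 0.825 with slerp weights a = sin((1−f)δ)/sin δ ≈ 0.309, b = sin(fδ)/sin δ ≈ 1.011.
p = a·p₁ + b·p₂ ≈ (-0.153, -0.747, 0.647); φ = arcsin(p_z) ≈ 40.29°, λ = atan2(p_y, p_x) ≈ -101.55°.

≈ lat 40°N, lon 102°W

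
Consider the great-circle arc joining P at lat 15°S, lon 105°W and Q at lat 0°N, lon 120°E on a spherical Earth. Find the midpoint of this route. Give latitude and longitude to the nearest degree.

Convert each endpoint to a unit vector on the sphere (x = cos φ cos λ, y = cos φ sin λ, z = sin φ).
The central angle between the endpoints is δ = arccos(p₁·p₂) ≈ 2.323 rad (133.1°).
Interpolate at f = 1/2 with slerp weights a = sin((1−f)δ)/sin δ ≈ 1.256, b = sin(fδ)/sin δ ≈ 1.256.
p = a·p₁ + b·p₂ ≈ (-0.942, -0.084, -0.325); φ = arcsin(p_z) ≈ -18.97°, λ = atan2(p_y, p_x) ≈ -174.90°.

≈ lat 19°S, lon 175°W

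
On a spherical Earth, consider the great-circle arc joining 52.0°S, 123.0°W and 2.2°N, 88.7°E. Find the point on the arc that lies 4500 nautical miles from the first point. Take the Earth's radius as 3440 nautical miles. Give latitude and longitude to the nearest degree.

≈ 42°S, 112°E

Write both endpoints as unit vectors p₁, p₂ with components (cos φ cos λ, cos φ sin λ, sin φ).
The central angle between the endpoints is δ = arccos(p₁·p₂) ≈ 2.158 rad (123.6°). The total great-circle distance is δ·R ≈ 2.158 × 3440 ≈ 7422 nmi, so the target fraction is f = 4500/7422 ≈ 0.606.
Interpolate at f ≈ 0.606 with slerp weights a = sin((1−f)δ)/sin δ ≈ 0.902, b = sin(fδ)/sin δ ≈ 1.160.
p = a·p₁ + b·p₂ ≈ (-0.276, 0.693, -0.666); φ = arcsin(p_z) ≈ -41.76°, λ = atan2(p_y, p_x) ≈ 111.72°.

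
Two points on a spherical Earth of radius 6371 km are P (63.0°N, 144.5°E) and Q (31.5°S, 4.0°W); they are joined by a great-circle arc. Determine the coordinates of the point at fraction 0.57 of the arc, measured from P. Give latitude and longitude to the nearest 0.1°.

≈ (26.0°N, 18.5°E)

Write both endpoints as unit vectors p₁, p₂ with components (cos φ cos λ, cos φ sin λ, sin φ).
The central angle between the endpoints is δ = arccos(p₁·p₂) ≈ 2.491 rad (142.7°).
Interpolate at f = 0.57 with slerp weights a = sin((1−f)δ)/sin δ ≈ 1.449, b = sin(fδ)/sin δ ≈ 1.632.
p = a·p₁ + b·p₂ ≈ (0.853, 0.285, 0.438); φ = arcsin(p_z) ≈ 25.99°, λ = atan2(p_y, p_x) ≈ 18.48°.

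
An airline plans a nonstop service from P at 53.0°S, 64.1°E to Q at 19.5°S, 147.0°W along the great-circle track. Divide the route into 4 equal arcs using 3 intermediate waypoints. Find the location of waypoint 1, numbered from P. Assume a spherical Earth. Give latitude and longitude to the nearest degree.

Convert each endpoint to a unit vector on the sphere (x = cos φ cos λ, y = cos φ sin λ, z = sin φ).
The central angle between the endpoints is δ = arccos(p₁·p₂) ≈ 1.792 rad (102.7°).
Interpolate at f = 1/4 with slerp weights a = sin((1−f)δ)/sin δ ≈ 0.999, b = sin(fδ)/sin δ ≈ 0.444.
p = a·p₁ + b·p₂ ≈ (-0.088, 0.313, -0.946); φ = arcsin(p_z) ≈ -71.04°, λ = atan2(p_y, p_x) ≈ 105.79°.

≈ 71°S, 106°E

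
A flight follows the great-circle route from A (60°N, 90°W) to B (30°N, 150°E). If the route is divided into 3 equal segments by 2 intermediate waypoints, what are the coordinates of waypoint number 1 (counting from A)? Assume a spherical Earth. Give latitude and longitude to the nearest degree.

From cos δ = sin φ₁ sin φ₂ + cos φ₁ cos φ₂ cos Δλ, the central angle is δ ≈ 1.353 rad (77.5°).
Interpolate at f = 1/3 with slerp weights a = sin((1−f)δ)/sin δ ≈ 0.803, b = sin(fδ)/sin δ ≈ 0.446.
p = a·p₁ + b·p₂ ≈ (-0.335, -0.208, 0.919); φ = arcsin(p_z) ≈ 66.77°, λ = atan2(p_y, p_x) ≈ -148.09°.

≈ (67°N, 148°W)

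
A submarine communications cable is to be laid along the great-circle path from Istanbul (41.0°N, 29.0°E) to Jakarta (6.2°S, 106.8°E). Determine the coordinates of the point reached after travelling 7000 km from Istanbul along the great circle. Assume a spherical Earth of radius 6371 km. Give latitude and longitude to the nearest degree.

≈ 9°N, 90°E

Write both endpoints as unit vectors p₁, p₂ with components (cos φ cos λ, cos φ sin λ, sin φ).
The central angle between the endpoints is δ = arccos(p₁·p₂) ≈ 1.483 rad (85.0°). The total great-circle distance is δ·R ≈ 1.483 × 6371 ≈ 9448 km, so the target fraction is f = 7000/9448 ≈ 0.741.
Interpolate at f ≈ 0.741 with slerp weights a = sin((1−f)δ)/sin δ ≈ 0.376, b = sin(fδ)/sin δ ≈ 0.894.
p = a·p₁ + b·p₂ ≈ (-0.009, 0.989, 0.150); φ = arcsin(p_z) ≈ 8.65°, λ = atan2(p_y, p_x) ≈ 90.49°.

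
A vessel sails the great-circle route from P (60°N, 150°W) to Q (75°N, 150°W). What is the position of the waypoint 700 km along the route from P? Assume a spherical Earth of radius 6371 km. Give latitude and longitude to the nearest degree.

≈ (66°N, 150°W)

Convert each endpoint to a unit vector on the sphere (x = cos φ cos λ, y = cos φ sin λ, z = sin φ).
The central angle between the endpoints is δ = arccos(p₁·p₂) ≈ 0.262 rad (15.0°). The total great-circle distance is δ·R ≈ 0.262 × 6371 ≈ 1668 km, so the target fraction is f = 700/1668 ≈ 0.420.
Interpolate at f ≈ 0.420 with slerp weights a = sin((1−f)δ)/sin δ ≈ 0.585, b = sin(fδ)/sin δ ≈ 0.424.
p = a·p₁ + b·p₂ ≈ (-0.348, -0.201, 0.916); φ = arcsin(p_z) ≈ 66.30°, λ = atan2(p_y, p_x) ≈ -150.00°.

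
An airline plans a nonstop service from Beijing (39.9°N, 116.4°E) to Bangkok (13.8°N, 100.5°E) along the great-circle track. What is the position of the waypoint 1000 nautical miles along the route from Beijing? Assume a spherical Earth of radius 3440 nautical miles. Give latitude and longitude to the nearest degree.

≈ (25°N, 107°E)

The haversine formula gives a central angle δ ≈ 0.517 rad (29.6°) between the endpoints. The total great-circle distance is δ·R ≈ 0.517 × 3440 ≈ 1777 nmi, so the target fraction is f = 1000/1777 ≈ 0.563.
Interpolate at f ≈ 0.563 with slerp weights a = sin((1−f)δ)/sin δ ≈ 0.453, b = sin(fδ)/sin δ ≈ 0.580.
p = a·p₁ + b·p₂ ≈ (-0.257, 0.866, 0.429); φ = arcsin(p_z) ≈ 25.42°, λ = atan2(p_y, p_x) ≈ 106.56°.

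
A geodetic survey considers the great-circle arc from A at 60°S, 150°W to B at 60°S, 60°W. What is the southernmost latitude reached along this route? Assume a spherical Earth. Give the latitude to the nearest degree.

The great circle lies in the plane with unit normal n̂ = (p₁ × p₂)/|p₁ × p₂|.
Here n̂_z ≈ +0.378; the vertex latitude is φ_max = arccos|n̂_z| ≈ 67.8°.
Check via Clairaut: cos φ_max = |cos φ₁| · sin C = cos(60.0°)·sin(130.9°) ≈ 0.378, again giving ≈ 67.8°.

≈ 68°S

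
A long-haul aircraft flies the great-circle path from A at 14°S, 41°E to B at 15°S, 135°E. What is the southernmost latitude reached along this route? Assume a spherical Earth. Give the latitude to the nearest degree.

The great circle lies in the plane with unit normal n̂ = (p₁ × p₂)/|p₁ × p₂|.
Here n̂_z ≈ +0.935; the vertex latitude is φ_max = arccos|n̂_z| ≈ 20.8°.
Check via Clairaut: cos φ_max = |cos φ₁| · sin C = cos(14.0°)·sin(105.5°) ≈ 0.935, again giving ≈ 20.8°.

≈ 21°S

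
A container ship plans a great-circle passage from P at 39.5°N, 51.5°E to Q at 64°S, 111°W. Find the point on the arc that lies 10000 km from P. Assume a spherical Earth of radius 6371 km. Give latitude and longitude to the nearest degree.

≈ 47°S, 26°E

Write both endpoints as unit vectors p₁, p₂ with components (cos φ cos λ, cos φ sin λ, sin φ).
The central angle between the endpoints is δ = arccos(p₁·p₂) ≈ 2.678 rad (153.4°). The total great-circle distance is δ·R ≈ 2.678 × 6371 ≈ 17059 km, so the target fraction is f = 10000/17059 ≈ 0.586.
Interpolate at f ≈ 0.586 with slerp weights a = sin((1−f)δ)/sin δ ≈ 2.000, b = sin(fδ)/sin δ ≈ 2.235.
p = a·p₁ + b·p₂ ≈ (0.610, 0.293, -0.737); φ = arcsin(p_z) ≈ -47.44°, λ = atan2(p_y, p_x) ≈ 25.68°.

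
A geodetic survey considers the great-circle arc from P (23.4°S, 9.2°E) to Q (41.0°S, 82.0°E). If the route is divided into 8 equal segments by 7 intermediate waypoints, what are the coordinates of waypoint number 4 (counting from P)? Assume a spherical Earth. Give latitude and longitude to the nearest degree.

≈ (38°S, 41°E)

Write both endpoints as unit vectors p₁, p₂ with components (cos φ cos λ, cos φ sin λ, sin φ).
The central angle between the endpoints is δ = arccos(p₁·p₂) ≈ 1.087 rad (62.3°).
Interpolate at f = 4/8 with slerp weights a = sin((1−f)δ)/sin δ ≈ 0.584, b = sin(fδ)/sin δ ≈ 0.584.
p = a·p₁ + b·p₂ ≈ (0.591, 0.522, -0.615); φ = arcsin(p_z) ≈ -37.97°, λ = atan2(p_y, p_x) ≈ 41.49°.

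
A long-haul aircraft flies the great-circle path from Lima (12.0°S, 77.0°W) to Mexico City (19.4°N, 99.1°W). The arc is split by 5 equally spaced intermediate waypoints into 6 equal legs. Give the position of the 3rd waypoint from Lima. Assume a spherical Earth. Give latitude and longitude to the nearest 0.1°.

Convert each endpoint to a unit vector on the sphere (x = cos φ cos λ, y = cos φ sin λ, z = sin φ).
The central angle between the endpoints is δ = arccos(p₁·p₂) ≈ 0.667 rad (38.2°).
Interpolate at f = 3/6 with slerp weights a = sin((1−f)δ)/sin δ ≈ 0.529, b = sin(fδ)/sin δ ≈ 0.529.
p = a·p₁ + b·p₂ ≈ (0.037, -0.997, 0.066); φ = arcsin(p_z) ≈ 3.77°, λ = atan2(p_y, p_x) ≈ -87.85°.

≈ 3.8°N, 87.8°W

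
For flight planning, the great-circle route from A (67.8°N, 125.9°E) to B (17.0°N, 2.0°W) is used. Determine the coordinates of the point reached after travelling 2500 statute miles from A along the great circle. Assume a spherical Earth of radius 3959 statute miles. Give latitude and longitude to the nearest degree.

≈ (63°N, 29°E)

Convert each endpoint to a unit vector on the sphere (x = cos φ cos λ, y = cos φ sin λ, z = sin φ).
The central angle between the endpoints is δ = arccos(p₁·p₂) ≈ 1.522 rad (87.2°). The total great-circle distance is δ·R ≈ 1.522 × 3959 ≈ 6026 mi, so the target fraction is f = 2500/6026 ≈ 0.415.
Interpolate at f ≈ 0.415 with slerp weights a = sin((1−f)δ)/sin δ ≈ 0.778, b = sin(fδ)/sin δ ≈ 0.591.
p = a·p₁ + b·p₂ ≈ (0.392, 0.219, 0.893); φ = arcsin(p_z) ≈ 63.31°, λ = atan2(p_y, p_x) ≈ 29.11°.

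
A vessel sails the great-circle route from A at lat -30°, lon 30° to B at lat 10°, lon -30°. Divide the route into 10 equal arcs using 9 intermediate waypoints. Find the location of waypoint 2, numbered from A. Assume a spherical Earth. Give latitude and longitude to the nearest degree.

From cos δ = sin φ₁ sin φ₂ + cos φ₁ cos φ₂ cos Δλ, the central angle is δ ≈ 1.224 rad (70.1°).
Interpolate at f = 2/10 with slerp weights a = sin((1−f)δ)/sin δ ≈ 0.883, b = sin(fδ)/sin δ ≈ 0.258.
p = a·p₁ + b·p₂ ≈ (0.882, 0.255, -0.397); φ = arcsin(p_z) ≈ -23.36°, λ = atan2(p_y, p_x) ≈ 16.15°.

≈ lat -23°, lon 16°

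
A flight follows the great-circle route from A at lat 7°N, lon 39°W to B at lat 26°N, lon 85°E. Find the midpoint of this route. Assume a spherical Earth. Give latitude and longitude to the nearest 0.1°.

≈ lat 32.1°N, lon 17.7°E

Write both endpoints as unit vectors p₁, p₂ with components (cos φ cos λ, cos φ sin λ, sin φ).
The central angle between the endpoints is δ = arccos(p₁·p₂) ≈ 2.032 rad (116.5°).
Interpolate at f = 1/2 with slerp weights a = sin((1−f)δ)/sin δ ≈ 0.950, b = sin(fδ)/sin δ ≈ 0.950.
p = a·p₁ + b·p₂ ≈ (0.807, 0.257, 0.532); φ = arcsin(p_z) ≈ 32.14°, λ = atan2(p_y, p_x) ≈ 17.67°.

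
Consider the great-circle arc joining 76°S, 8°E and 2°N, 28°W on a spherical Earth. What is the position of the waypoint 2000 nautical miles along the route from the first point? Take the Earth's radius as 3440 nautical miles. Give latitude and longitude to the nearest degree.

≈ 45°S, 19°W

Write both endpoints as unit vectors p₁, p₂ with components (cos φ cos λ, cos φ sin λ, sin φ).
The central angle between the endpoints is δ = arccos(p₁·p₂) ≈ 1.408 rad (80.7°). The total great-circle distance is δ·R ≈ 1.408 × 3440 ≈ 4845 nmi, so the target fraction is f = 2000/4845 ≈ 0.413.
Interpolate at f ≈ 0.413 with slerp weights a = sin((1−f)δ)/sin δ ≈ 0.746, b = sin(fδ)/sin δ ≈ 0.557.
p = a·p₁ + b·p₂ ≈ (0.670, -0.236, -0.704); φ = arcsin(p_z) ≈ -44.76°, λ = atan2(p_y, p_x) ≈ -19.41°.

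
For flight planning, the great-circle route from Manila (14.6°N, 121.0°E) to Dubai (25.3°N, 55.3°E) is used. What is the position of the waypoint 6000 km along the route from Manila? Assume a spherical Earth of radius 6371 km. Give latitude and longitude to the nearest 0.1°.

From cos δ = sin φ₁ sin φ₂ + cos φ₁ cos φ₂ cos Δλ, the central angle is δ ≈ 1.084 rad (62.1°). The total great-circle distance is δ·R ≈ 1.084 × 6371 ≈ 6906 km, so the target fraction is f = 6000/6906 ≈ 0.869.
Interpolate at f ≈ 0.869 with slerp weights a = sin((1−f)δ)/sin δ ≈ 0.160, b = sin(fδ)/sin δ ≈ 0.915.
p = a·p₁ + b·p₂ ≈ (0.391, 0.813, 0.431); φ = arcsin(p_z) ≈ 25.56°, λ = atan2(p_y, p_x) ≈ 64.32°.

≈ (25.6°N, 64.3°E)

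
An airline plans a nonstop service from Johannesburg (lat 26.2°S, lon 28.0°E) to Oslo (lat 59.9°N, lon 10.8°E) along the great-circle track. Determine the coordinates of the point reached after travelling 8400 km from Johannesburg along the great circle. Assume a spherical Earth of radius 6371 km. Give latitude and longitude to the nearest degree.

Convert each endpoint to a unit vector on the sphere (x = cos φ cos λ, y = cos φ sin λ, z = sin φ).
The central angle between the endpoints is δ = arccos(p₁·p₂) ≈ 1.523 rad (87.3°). The total great-circle distance is δ·R ≈ 1.523 × 6371 ≈ 9702 km, so the target fraction is f = 8400/9702 ≈ 0.866.
Interpolate at f ≈ 0.866 with slerp weights a = sin((1−f)δ)/sin δ ≈ 0.203, b = sin(fδ)/sin δ ≈ 0.969.
p = a·p₁ + b·p₂ ≈ (0.639, 0.177, 0.749); φ = arcsin(p_z) ≈ 48.50°, λ = atan2(p_y, p_x) ≈ 15.47°.

≈ lat 49°N, lon 15°E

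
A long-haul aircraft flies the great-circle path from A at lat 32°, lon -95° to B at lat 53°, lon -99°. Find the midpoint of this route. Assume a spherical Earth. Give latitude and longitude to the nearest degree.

Convert each endpoint to a unit vector on the sphere (x = cos φ cos λ, y = cos φ sin λ, z = sin φ).
The central angle between the endpoints is δ = arccos(p₁·p₂) ≈ 0.370 rad (21.2°).
Interpolate at f = 1/2 with slerp weights a = sin((1−f)δ)/sin δ ≈ 0.509, b = sin(fδ)/sin δ ≈ 0.509.
p = a·p₁ + b·p₂ ≈ (-0.085, -0.732, 0.676); φ = arcsin(p_z) ≈ 42.52°, λ = atan2(p_y, p_x) ≈ -96.66°.

≈ lat 43°, lon -97°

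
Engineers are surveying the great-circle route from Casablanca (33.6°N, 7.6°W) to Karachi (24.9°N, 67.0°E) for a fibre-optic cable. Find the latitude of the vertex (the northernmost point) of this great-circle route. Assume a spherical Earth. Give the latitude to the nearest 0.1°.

The great circle lies in the plane with unit normal n̂ = (p₁ × p₂)/|p₁ × p₂|.
Here n̂_z ≈ +0.808; the vertex latitude is φ_max = arccos|n̂_z| ≈ 36.1°.
Check via Clairaut: cos φ_max = |cos φ₁| · sin C = cos(33.6°)·sin(76.0°) ≈ 0.808, again giving ≈ 36.1°.

≈ 36.1°N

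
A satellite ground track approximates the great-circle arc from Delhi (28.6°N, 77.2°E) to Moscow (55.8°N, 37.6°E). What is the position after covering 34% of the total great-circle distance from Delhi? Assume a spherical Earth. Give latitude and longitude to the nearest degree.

≈ 39°N, 67°E

Convert each endpoint to a unit vector on the sphere (x = cos φ cos λ, y = cos φ sin λ, z = sin φ).
The central angle between the endpoints is δ = arccos(p₁·p₂) ≈ 0.682 rad (39.1°).
Interpolate at f = 0.34 with slerp weights a = sin((1−f)δ)/sin δ ≈ 0.690, b = sin(fδ)/sin δ ≈ 0.365.
p = a·p₁ + b·p₂ ≈ (0.297, 0.716, 0.632); φ = arcsin(p_z) ≈ 39.19°, λ = atan2(p_y, p_x) ≈ 67.50°.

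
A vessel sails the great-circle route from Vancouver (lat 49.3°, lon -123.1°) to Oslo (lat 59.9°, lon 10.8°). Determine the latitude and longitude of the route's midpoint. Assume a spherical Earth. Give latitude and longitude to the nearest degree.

Write both endpoints as unit vectors p₁, p₂ with components (cos φ cos λ, cos φ sin λ, sin φ).
The central angle between the endpoints is δ = arccos(p₁·p₂) ≈ 1.127 rad (64.6°).
Interpolate at f = 1/2 with slerp weights a = sin((1−f)δ)/sin δ ≈ 0.591, b = sin(fδ)/sin δ ≈ 0.591.
p = a·p₁ + b·p₂ ≈ (0.081, -0.268, 0.960); φ = arcsin(p_z) ≈ 73.77°, λ = atan2(p_y, p_x) ≈ -73.20°.

≈ lat 74°, lon -73°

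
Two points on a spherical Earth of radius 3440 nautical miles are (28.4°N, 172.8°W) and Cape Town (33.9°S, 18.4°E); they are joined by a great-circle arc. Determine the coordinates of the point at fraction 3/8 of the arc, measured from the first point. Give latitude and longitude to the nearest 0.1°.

≈ (12.2°S, 136.9°E)

Convert each endpoint to a unit vector on the sphere (x = cos φ cos λ, y = cos φ sin λ, z = sin φ).
The central angle between the endpoints is δ = arccos(p₁·p₂) ≈ 2.949 rad (169.0°).
Interpolate at f = 3/8 with slerp weights a = sin((1−f)δ)/sin δ ≈ 5.029, b = sin(fδ)/sin δ ≈ 4.667.
p = a·p₁ + b·p₂ ≈ (-0.713, 0.668, -0.211); φ = arcsin(p_z) ≈ -12.19°, λ = atan2(p_y, p_x) ≈ 136.86°.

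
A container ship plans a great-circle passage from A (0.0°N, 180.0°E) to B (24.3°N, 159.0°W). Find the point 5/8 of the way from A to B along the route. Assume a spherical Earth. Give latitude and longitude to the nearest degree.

≈ (15°N, 167°W)

Convert each endpoint to a unit vector on the sphere (x = cos φ cos λ, y = cos φ sin λ, z = sin φ).
The central angle between the endpoints is δ = arccos(p₁·p₂) ≈ 0.553 rad (31.7°).
Interpolate at f = 5/8 with slerp weights a = sin((1−f)δ)/sin δ ≈ 0.392, b = sin(fδ)/sin δ ≈ 0.645.
p = a·p₁ + b·p₂ ≈ (-0.941, -0.211, 0.265); φ = arcsin(p_z) ≈ 15.39°, λ = atan2(p_y, p_x) ≈ -167.38°.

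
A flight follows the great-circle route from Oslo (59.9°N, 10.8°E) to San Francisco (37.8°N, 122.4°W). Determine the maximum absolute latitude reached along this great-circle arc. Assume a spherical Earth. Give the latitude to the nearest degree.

≈ 73°N

The great circle lies in the plane with unit normal n̂ = (p₁ × p₂)/|p₁ × p₂|.
Here n̂_z ≈ -0.299; the vertex latitude is φ_max = arccos|n̂_z| ≈ 72.6°.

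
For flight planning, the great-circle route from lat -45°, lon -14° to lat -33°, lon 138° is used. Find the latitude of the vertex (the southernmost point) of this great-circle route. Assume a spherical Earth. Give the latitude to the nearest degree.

≈ -74°

The great circle lies in the plane with unit normal n̂ = (p₁ × p₂)/|p₁ × p₂|.
Here n̂_z ≈ +0.281; the vertex latitude is φ_max = arccos|n̂_z| ≈ 73.7°.
Check via Clairaut: cos φ_max = |cos φ₁| · sin C = cos(45.0°)·sin(156.6°) ≈ 0.281, again giving ≈ 73.7°.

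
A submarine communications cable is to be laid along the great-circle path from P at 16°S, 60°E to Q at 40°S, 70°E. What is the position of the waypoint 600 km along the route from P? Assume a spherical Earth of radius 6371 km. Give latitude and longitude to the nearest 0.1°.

Convert each endpoint to a unit vector on the sphere (x = cos φ cos λ, y = cos φ sin λ, z = sin φ).
The central angle between the endpoints is δ = arccos(p₁·p₂) ≈ 0.446 rad (25.5°). The total great-circle distance is δ·R ≈ 0.446 × 6371 ≈ 2839 km, so the target fraction is f = 600/2839 ≈ 0.211.
Interpolate at f ≈ 0.211 with slerp weights a = sin((1−f)δ)/sin δ ≈ 0.799, b = sin(fδ)/sin δ ≈ 0.218.
p = a·p₁ + b·p₂ ≈ (0.441, 0.822, -0.360); φ = arcsin(p_z) ≈ -21.12°, λ = atan2(p_y, p_x) ≈ 61.78°.

≈ 21.1°S, 61.8°E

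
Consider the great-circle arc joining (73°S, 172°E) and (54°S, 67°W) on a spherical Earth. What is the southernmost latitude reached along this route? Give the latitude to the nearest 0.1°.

≈ 78.3°S

The great circle lies in the plane with unit normal n̂ = (p₁ × p₂)/|p₁ × p₂|.
Here n̂_z ≈ +0.202; the vertex latitude is φ_max = arccos|n̂_z| ≈ 78.3°.
Check via Clairaut: cos φ_max = |cos φ₁| · sin C = cos(73.0°)·sin(136.2°) ≈ 0.202, again giving ≈ 78.3°.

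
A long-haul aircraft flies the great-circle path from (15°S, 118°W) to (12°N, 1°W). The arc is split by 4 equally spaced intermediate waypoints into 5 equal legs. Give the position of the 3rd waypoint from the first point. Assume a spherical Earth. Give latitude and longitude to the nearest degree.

Convert each endpoint to a unit vector on the sphere (x = cos φ cos λ, y = cos φ sin λ, z = sin φ).
The central angle between the endpoints is δ = arccos(p₁·p₂) ≈ 2.075 rad (118.9°).
Interpolate at f = 3/5 with slerp weights a = sin((1−f)δ)/sin δ ≈ 0.842, b = sin(fδ)/sin δ ≈ 1.082.
p = a·p₁ + b·p₂ ≈ (0.676, -0.737, 0.007); φ = arcsin(p_z) ≈ 0.39°, λ = atan2(p_y, p_x) ≈ -47.48°.

≈ (0°N, 47°W)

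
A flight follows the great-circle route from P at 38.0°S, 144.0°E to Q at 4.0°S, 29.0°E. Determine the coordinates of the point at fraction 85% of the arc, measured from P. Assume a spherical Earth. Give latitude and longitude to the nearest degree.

≈ 15°S, 41°E

The haversine formula gives a central angle δ ≈ 1.864 rad (106.8°) between the endpoints.
Interpolate at f = 0.85 with slerp weights a = sin((1−f)δ)/sin δ ≈ 0.288, b = sin(fδ)/sin δ ≈ 1.045.
p = a·p₁ + b·p₂ ≈ (0.728, 0.639, -0.250); φ = arcsin(p_z) ≈ -14.50°, λ = atan2(p_y, p_x) ≈ 41.28°.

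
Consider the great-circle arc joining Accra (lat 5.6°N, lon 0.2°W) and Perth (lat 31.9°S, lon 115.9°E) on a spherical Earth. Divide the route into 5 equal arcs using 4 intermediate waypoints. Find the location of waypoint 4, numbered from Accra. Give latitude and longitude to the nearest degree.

≈ lat 33°S, lon 89°E

The haversine formula gives a central angle δ ≈ 2.008 rad (115.0°) between the endpoints.
Interpolate at f = 4/5 with slerp weights a = sin((1−f)δ)/sin δ ≈ 0.431, b = sin(fδ)/sin δ ≈ 1.103.
p = a·p₁ + b·p₂ ≈ (0.020, 0.841, -0.541); φ = arcsin(p_z) ≈ -32.74°, λ = atan2(p_y, p_x) ≈ 88.62°.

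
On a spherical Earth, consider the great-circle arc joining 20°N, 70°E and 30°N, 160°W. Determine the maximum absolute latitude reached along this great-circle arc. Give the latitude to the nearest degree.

≈ 48°N

The great circle lies in the plane with unit normal n̂ = (p₁ × p₂)/|p₁ × p₂|.
Here n̂_z ≈ +0.666; the vertex latitude is φ_max = arccos|n̂_z| ≈ 48.2°.
Check via Clairaut: cos φ_max = |cos φ₁| · sin C = cos(20.0°)·sin(45.1°) ≈ 0.666, again giving ≈ 48.2°.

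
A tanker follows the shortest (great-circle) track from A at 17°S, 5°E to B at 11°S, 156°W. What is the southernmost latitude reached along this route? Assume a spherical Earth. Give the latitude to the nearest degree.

The great circle lies in the plane with unit normal n̂ = (p₁ × p₂)/|p₁ × p₂|.
Here n̂_z ≈ -0.551; the vertex latitude is φ_max = arccos|n̂_z| ≈ 56.6°.
Check via Clairaut: cos φ_max = |cos φ₁| · sin C = cos(17.0°)·sin(144.8°) ≈ 0.551, again giving ≈ 56.6°.

≈ 57°S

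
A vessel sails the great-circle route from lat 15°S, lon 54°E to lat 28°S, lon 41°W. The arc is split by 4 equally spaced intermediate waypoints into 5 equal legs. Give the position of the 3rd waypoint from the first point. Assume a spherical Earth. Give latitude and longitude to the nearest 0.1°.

Convert each endpoint to a unit vector on the sphere (x = cos φ cos λ, y = cos φ sin λ, z = sin φ).
The central angle between the endpoints is δ = arccos(p₁·p₂) ≈ 1.524 rad (87.3°).
Interpolate at f = 3/5 with slerp weights a = sin((1−f)δ)/sin δ ≈ 0.573, b = sin(fδ)/sin δ ≈ 0.793.
p = a·p₁ + b·p₂ ≈ (0.854, -0.012, -0.521); φ = arcsin(p_z) ≈ -31.37°, λ = atan2(p_y, p_x) ≈ -0.77°.

≈ lat 31.4°S, lon 0.8°W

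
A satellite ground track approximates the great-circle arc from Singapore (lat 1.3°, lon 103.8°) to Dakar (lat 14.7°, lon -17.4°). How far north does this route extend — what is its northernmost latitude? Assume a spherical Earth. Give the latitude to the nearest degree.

The great circle lies in the plane with unit normal n̂ = (p₁ × p₂)/|p₁ × p₂|.
Here n̂_z ≈ -0.952; the vertex latitude is φ_max = arccos|n̂_z| ≈ 17.8°.

≈ 18°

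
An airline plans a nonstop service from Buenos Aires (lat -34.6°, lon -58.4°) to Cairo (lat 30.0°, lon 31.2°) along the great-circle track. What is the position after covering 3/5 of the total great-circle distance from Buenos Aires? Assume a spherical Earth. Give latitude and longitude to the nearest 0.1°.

The haversine formula gives a central angle δ ≈ 1.853 rad (106.2°) between the endpoints.
Interpolate at f = 3/5 with slerp weights a = sin((1−f)δ)/sin δ ≈ 0.703, b = sin(fδ)/sin δ ≈ 0.934.
p = a·p₁ + b·p₂ ≈ (0.995, -0.074, 0.068); φ = arcsin(p_z) ≈ 3.87°, λ = atan2(p_y, p_x) ≈ -4.26°.

≈ lat 3.9°, lon -4.3°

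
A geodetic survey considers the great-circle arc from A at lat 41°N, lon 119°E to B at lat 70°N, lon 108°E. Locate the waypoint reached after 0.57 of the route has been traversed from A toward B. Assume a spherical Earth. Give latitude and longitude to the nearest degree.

≈ lat 58°N, lon 115°E

Convert each endpoint to a unit vector on the sphere (x = cos φ cos λ, y = cos φ sin λ, z = sin φ).
The central angle between the endpoints is δ = arccos(p₁·p₂) ≈ 0.516 rad (29.6°).
Interpolate at f = 0.57 with slerp weights a = sin((1−f)δ)/sin δ ≈ 0.446, b = sin(fδ)/sin δ ≈ 0.588.
p = a·p₁ + b·p₂ ≈ (-0.225, 0.486, 0.845); φ = arcsin(p_z) ≈ 57.64°, λ = atan2(p_y, p_x) ≈ 114.89°.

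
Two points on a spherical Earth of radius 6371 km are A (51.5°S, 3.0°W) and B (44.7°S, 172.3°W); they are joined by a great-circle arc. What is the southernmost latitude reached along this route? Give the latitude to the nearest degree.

≈ 85°S

The great circle lies in the plane with unit normal n̂ = (p₁ × p₂)/|p₁ × p₂|.
Here n̂_z ≈ -0.083; the vertex latitude is φ_max = arccos|n̂_z| ≈ 85.3°.
Check via Clairaut: cos φ_max = |cos φ₁| · sin C = cos(51.5°)·sin(172.4°) ≈ 0.083, again giving ≈ 85.3°.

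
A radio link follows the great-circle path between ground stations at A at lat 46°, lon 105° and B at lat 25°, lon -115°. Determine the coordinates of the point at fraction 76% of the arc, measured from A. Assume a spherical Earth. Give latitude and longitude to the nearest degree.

Write both endpoints as unit vectors p₁, p₂ with components (cos φ cos λ, cos φ sin λ, sin φ).
The central angle between the endpoints is δ = arccos(p₁·p₂) ≈ 1.750 rad (100.3°).
Interpolate at f = 0.76 with slerp weights a = sin((1−f)δ)/sin δ ≈ 0.414, b = sin(fδ)/sin δ ≈ 0.987.
p = a·p₁ + b·p₂ ≈ (-0.453, -0.533, 0.715); φ = arcsin(p_z) ≈ 45.66°, λ = atan2(p_y, p_x) ≈ -130.35°.

≈ lat 46°, lon -130°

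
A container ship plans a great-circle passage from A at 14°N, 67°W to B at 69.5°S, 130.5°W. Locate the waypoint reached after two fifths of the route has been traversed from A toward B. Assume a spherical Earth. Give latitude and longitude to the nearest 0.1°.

≈ 21.9°S, 79.0°W

Write both endpoints as unit vectors p₁, p₂ with components (cos φ cos λ, cos φ sin λ, sin φ).
The central angle between the endpoints is δ = arccos(p₁·p₂) ≈ 1.646 rad (94.3°).
Interpolate at f = 2/5 with slerp weights a = sin((1−f)δ)/sin δ ≈ 0.837, b = sin(fδ)/sin δ ≈ 0.614.
p = a·p₁ + b·p₂ ≈ (0.178, -0.911, -0.372); φ = arcsin(p_z) ≈ -21.85°, λ = atan2(p_y, p_x) ≈ -78.96°.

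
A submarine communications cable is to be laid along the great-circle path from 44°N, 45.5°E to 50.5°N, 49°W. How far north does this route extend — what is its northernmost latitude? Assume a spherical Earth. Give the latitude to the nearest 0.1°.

The great circle lies in the plane with unit normal n̂ = (p₁ × p₂)/|p₁ × p₂|.
Here n̂_z ≈ -0.527; the vertex latitude is φ_max = arccos|n̂_z| ≈ 58.2°.

≈ 58.2°N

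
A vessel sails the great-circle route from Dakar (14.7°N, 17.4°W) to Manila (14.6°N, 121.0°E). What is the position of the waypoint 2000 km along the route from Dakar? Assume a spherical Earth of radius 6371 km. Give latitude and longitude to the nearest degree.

From cos δ = sin φ₁ sin φ₂ + cos φ₁ cos φ₂ cos Δλ, the central angle is δ ≈ 2.260 rad (129.5°). The total great-circle distance is δ·R ≈ 2.260 × 6371 ≈ 14399 km, so the target fraction is f = 2000/14399 ≈ 0.139.
Interpolate at f ≈ 0.139 with slerp weights a = sin((1−f)δ)/sin δ ≈ 1.206, b = sin(fδ)/sin δ ≈ 0.400.
p = a·p₁ + b·p₂ ≈ (0.913, -0.017, 0.407); φ = arcsin(p_z) ≈ 24.00°, λ = atan2(p_y, p_x) ≈ -1.05°.

≈ (24°N, 1°W)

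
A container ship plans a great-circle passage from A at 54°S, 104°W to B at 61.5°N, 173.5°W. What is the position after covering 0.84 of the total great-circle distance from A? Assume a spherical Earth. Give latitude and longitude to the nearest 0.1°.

Convert each endpoint to a unit vector on the sphere (x = cos φ cos λ, y = cos φ sin λ, z = sin φ).
The central angle between the endpoints is δ = arccos(p₁·p₂) ≈ 2.230 rad (127.8°).
Interpolate at f = 0.84 with slerp weights a = sin((1−f)δ)/sin δ ≈ 0.442, b = sin(fδ)/sin δ ≈ 1.208.
p = a·p₁ + b·p₂ ≈ (-0.635, -0.317, 0.704); φ = arcsin(p_z) ≈ 44.74°, λ = atan2(p_y, p_x) ≈ -153.46°.

≈ 44.7°N, 153.5°W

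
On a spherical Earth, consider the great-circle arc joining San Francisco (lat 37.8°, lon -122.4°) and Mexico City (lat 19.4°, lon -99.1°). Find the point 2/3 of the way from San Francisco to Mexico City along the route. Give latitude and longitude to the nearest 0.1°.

Write both endpoints as unit vectors p₁, p₂ with components (cos φ cos λ, cos φ sin λ, sin φ).
The central angle between the endpoints is δ = arccos(p₁·p₂) ≈ 0.478 rad (27.4°).
Interpolate at f = 2/3 with slerp weights a = sin((1−f)δ)/sin δ ≈ 0.345, b = sin(fδ)/sin δ ≈ 0.681.
p = a·p₁ + b·p₂ ≈ (-0.248, -0.864, 0.438); φ = arcsin(p_z) ≈ 25.95°, λ = atan2(p_y, p_x) ≈ -105.99°.

≈ lat 26.0°, lon -106.0°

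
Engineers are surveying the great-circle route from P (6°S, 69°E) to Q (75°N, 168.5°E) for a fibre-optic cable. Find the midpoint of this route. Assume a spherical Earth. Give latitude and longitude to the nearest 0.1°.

Write both endpoints as unit vectors p₁, p₂ with components (cos φ cos λ, cos φ sin λ, sin φ).
The central angle between the endpoints is δ = arccos(p₁·p₂) ≈ 1.715 rad (98.2°).
Interpolate at f = 1/2 with slerp weights a = sin((1−f)δ)/sin δ ≈ 0.764, b = sin(fδ)/sin δ ≈ 0.764.
p = a·p₁ + b·p₂ ≈ (0.079, 0.749, 0.658); φ = arcsin(p_z) ≈ 41.16°, λ = atan2(p_y, p_x) ≈ 84.01°.

≈ (41.2°N, 84.0°E)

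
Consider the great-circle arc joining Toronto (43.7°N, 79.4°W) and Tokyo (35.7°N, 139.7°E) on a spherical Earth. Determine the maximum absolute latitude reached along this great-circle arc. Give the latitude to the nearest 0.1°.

The great circle lies in the plane with unit normal n̂ = (p₁ × p₂)/|p₁ × p₂|.
Here n̂_z ≈ -0.371; the vertex latitude is φ_max = arccos|n̂_z| ≈ 68.2°.
Check via Clairaut: cos φ_max = |cos φ₁| · sin C = cos(43.7°)·sin(30.9°) ≈ 0.371, again giving ≈ 68.2°.

≈ 68.2°N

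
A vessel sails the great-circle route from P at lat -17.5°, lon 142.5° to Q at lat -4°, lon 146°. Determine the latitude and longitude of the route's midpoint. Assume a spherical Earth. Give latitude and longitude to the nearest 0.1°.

Convert each endpoint to a unit vector on the sphere (x = cos φ cos λ, y = cos φ sin λ, z = sin φ).
The central angle between the endpoints is δ = arccos(p₁·p₂) ≈ 0.243 rad (13.9°).
Interpolate at f = 1/2 with slerp weights a = sin((1−f)δ)/sin δ ≈ 0.504, b = sin(fδ)/sin δ ≈ 0.504.
p = a·p₁ + b·p₂ ≈ (-0.798, 0.573, -0.187); φ = arcsin(p_z) ≈ -10.75°, λ = atan2(p_y, p_x) ≈ 144.29°.

≈ lat -10.8°, lon 144.3°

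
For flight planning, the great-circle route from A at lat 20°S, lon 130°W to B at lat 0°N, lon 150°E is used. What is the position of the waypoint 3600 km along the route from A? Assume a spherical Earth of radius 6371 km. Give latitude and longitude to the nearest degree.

Write both endpoints as unit vectors p₁, p₂ with components (cos φ cos λ, cos φ sin λ, sin φ).
The central angle between the endpoints is δ = arccos(p₁·p₂) ≈ 1.407 rad (80.6°). The total great-circle distance is δ·R ≈ 1.407 × 6371 ≈ 8963 km, so the target fraction is f = 3600/8963 ≈ 0.402.
Interpolate at f ≈ 0.402 with slerp weights a = sin((1−f)δ)/sin δ ≈ 0.756, b = sin(fδ)/sin δ ≈ 0.543.
p = a·p₁ + b·p₂ ≈ (-0.927, -0.273, -0.259); φ = arcsin(p_z) ≈ -14.98°, λ = atan2(p_y, p_x) ≈ -163.59°.

≈ lat 15°S, lon 164°W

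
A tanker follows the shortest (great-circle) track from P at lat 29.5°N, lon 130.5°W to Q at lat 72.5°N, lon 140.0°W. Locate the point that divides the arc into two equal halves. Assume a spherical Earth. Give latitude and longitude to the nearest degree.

Convert each endpoint to a unit vector on the sphere (x = cos φ cos λ, y = cos φ sin λ, z = sin φ).
The central angle between the endpoints is δ = arccos(p₁·p₂) ≈ 0.756 rad (43.3°).
Interpolate at f = 1/2 with slerp weights a = sin((1−f)δ)/sin δ ≈ 0.538, b = sin(fδ)/sin δ ≈ 0.538.
p = a·p₁ + b·p₂ ≈ (-0.428, -0.460, 0.778); φ = arcsin(p_z) ≈ 51.07°, λ = atan2(p_y, p_x) ≈ -132.94°.

≈ lat 51°N, lon 133°W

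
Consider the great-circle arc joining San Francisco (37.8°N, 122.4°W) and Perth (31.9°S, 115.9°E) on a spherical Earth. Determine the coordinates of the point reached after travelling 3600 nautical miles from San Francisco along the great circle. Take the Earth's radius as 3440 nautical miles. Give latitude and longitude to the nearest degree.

≈ 10°N, 178°E

Convert each endpoint to a unit vector on the sphere (x = cos φ cos λ, y = cos φ sin λ, z = sin φ).
The central angle between the endpoints is δ = arccos(p₁·p₂) ≈ 2.314 rad (132.6°). The total great-circle distance is δ·R ≈ 2.314 × 3440 ≈ 7959 nmi, so the target fraction is f = 3600/7959 ≈ 0.452.
Interpolate at f ≈ 0.452 with slerp weights a = sin((1−f)δ)/sin δ ≈ 1.296, b = sin(fδ)/sin δ ≈ 1.175.
p = a·p₁ + b·p₂ ≈ (-0.984, 0.033, 0.173); φ = arcsin(p_z) ≈ 9.96°, λ = atan2(p_y, p_x) ≈ 178.06°.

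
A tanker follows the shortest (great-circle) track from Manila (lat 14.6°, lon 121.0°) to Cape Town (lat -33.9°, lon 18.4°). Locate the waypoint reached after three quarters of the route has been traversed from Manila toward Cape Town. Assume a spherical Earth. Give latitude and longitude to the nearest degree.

Convert each endpoint to a unit vector on the sphere (x = cos φ cos λ, y = cos φ sin λ, z = sin φ).
The central angle between the endpoints is δ = arccos(p₁·p₂) ≈ 1.892 rad (108.4°).
Interpolate at f = 3/4 with slerp weights a = sin((1−f)δ)/sin δ ≈ 0.480, b = sin(fδ)/sin δ ≈ 1.042.
p = a·p₁ + b·p₂ ≈ (0.581, 0.671, -0.460); φ = arcsin(p_z) ≈ -27.39°, λ = atan2(p_y, p_x) ≈ 49.11°.

≈ lat -27°, lon 49°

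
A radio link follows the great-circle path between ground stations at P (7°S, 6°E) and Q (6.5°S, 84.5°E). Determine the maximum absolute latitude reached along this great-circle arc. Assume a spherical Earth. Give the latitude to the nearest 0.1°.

≈ 8.7°S

The great circle lies in the plane with unit normal n̂ = (p₁ × p₂)/|p₁ × p₂|.
Here n̂_z ≈ +0.988; the vertex latitude is φ_max = arccos|n̂_z| ≈ 8.7°.
Check via Clairaut: cos φ_max = |cos φ₁| · sin C = cos(7.0°)·sin(95.2°) ≈ 0.988, again giving ≈ 8.7°.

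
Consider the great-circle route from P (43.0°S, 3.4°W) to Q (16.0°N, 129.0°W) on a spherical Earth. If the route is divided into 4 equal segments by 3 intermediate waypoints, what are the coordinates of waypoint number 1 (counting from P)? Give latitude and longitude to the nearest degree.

Convert each endpoint to a unit vector on the sphere (x = cos φ cos λ, y = cos φ sin λ, z = sin φ).
The central angle between the endpoints is δ = arccos(p₁·p₂) ≈ 2.211 rad (126.7°).
Interpolate at f = 1/4 with slerp weights a = sin((1−f)δ)/sin δ ≈ 1.242, b = sin(fδ)/sin δ ≈ 0.655.
p = a·p₁ + b·p₂ ≈ (0.511, -0.543, -0.667); φ = arcsin(p_z) ≈ -41.81°, λ = atan2(p_y, p_x) ≈ -46.74°.

≈ (42°S, 47°W)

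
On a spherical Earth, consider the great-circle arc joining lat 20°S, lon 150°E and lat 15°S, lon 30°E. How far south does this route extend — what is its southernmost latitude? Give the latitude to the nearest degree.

The great circle lies in the plane with unit normal n̂ = (p₁ × p₂)/|p₁ × p₂|.
Here n̂_z ≈ -0.844; the vertex latitude is φ_max = arccos|n̂_z| ≈ 32.4°.
Check via Clairaut: cos φ_max = |cos φ₁| · sin C = cos(20.0°)·sin(116.0°) ≈ 0.844, again giving ≈ 32.4°.

≈ 32°S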